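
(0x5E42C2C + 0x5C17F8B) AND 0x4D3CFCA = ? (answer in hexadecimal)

0x818B82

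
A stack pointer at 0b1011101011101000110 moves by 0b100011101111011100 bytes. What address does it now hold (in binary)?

0b10000001001100100010

Add column by column in base 2, right to left:
  0+0 = 0
  1+0 = 1
  1+1 = 0 carry 1
  0+1+1 = 0 carry 1
  0+1+1 = 0 carry 1
  0+0+1 = 1
  1+1 = 0 carry 1
  0+1+1 = 0 carry 1
  1+1+1 = 1 carry 1
  1+1+1 = 1 carry 1
  1+0+1 = 0 carry 1
  0+1+1 = 0 carry 1
  1+1+1 = 1 carry 1
  0+1+1 = 0 carry 1
  1+0+1 = 0 carry 1
  1+0+1 = 0 carry 1
  1+0+1 = 0 carry 1
  0+1+1 = 0 carry 1
  1+0+1 = 0 carry 1
  final carry 1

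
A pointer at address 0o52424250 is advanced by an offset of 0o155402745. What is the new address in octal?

0o230027215

Add column by column in base 8, right to left:
  0+5 = 5
  5+4 = 1 carry 1
  2+7+1 = 2 carry 1
  4+2+1 = 7
  2+0 = 2
  4+4 = 0 carry 1
  2+5+1 = 0 carry 1
  5+5+1 = 3 carry 1
  0+1+1 = 2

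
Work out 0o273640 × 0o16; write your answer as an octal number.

0o5105300

Multiply each base-8 digit by 14, carrying:
  0×14 = 0 → write 0
  4×14 = 56 → write 0 carry 7
  6×14+7 = 91 → write 3 carry 11
  3×14+11 = 53 → write 5 carry 6
  7×14+6 = 104 → write 0 carry 13
  2×14+13 = 41 → write 1 carry 5
  remaining carry: 5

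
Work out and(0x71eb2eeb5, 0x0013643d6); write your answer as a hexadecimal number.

AND each hex digit independently (no carries):
  7&0=0, 1&0=0, e&1=0, b&3=3, 2&6=2, e&4=4, e&3=2, b&d=9, 5&6=4

0x000324294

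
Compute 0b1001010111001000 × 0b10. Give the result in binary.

Multiply each base-2 digit by 2, carrying:
  0×2 = 0 → write 0
  0×2 = 0 → write 0
  0×2 = 0 → write 0
  1×2 = 2 → write 0 carry 1
  0×2+1 = 1 → write 1
  0×2 = 0 → write 0
  1×2 = 2 → write 0 carry 1
  1×2+1 = 3 → write 1 carry 1
  1×2+1 = 3 → write 1 carry 1
  0×2+1 = 1 → write 1
  1×2 = 2 → write 0 carry 1
  0×2+1 = 1 → write 1
  1×2 = 2 → write 0 carry 1
  0×2+1 = 1 → write 1
  0×2 = 0 → write 0
  1×2 = 2 → write 0 carry 1
  remaining carry: 1

0b10010101110010000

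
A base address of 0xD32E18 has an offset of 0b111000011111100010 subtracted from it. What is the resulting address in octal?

0o63723066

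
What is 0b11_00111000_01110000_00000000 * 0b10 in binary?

0b110011100001110000000000000

Multiply each base-2 digit by 2, carrying:
  0×2 = 0 → write 0
  0×2 = 0 → write 0
  0×2 = 0 → write 0
  0×2 = 0 → write 0
  0×2 = 0 → write 0
  0×2 = 0 → write 0
  0×2 = 0 → write 0
  0×2 = 0 → write 0
  0×2 = 0 → write 0
  0×2 = 0 → write 0
  0×2 = 0 → write 0
  0×2 = 0 → write 0
  1×2 = 2 → write 0 carry 1
  1×2+1 = 3 → write 1 carry 1
  1×2+1 = 3 → write 1 carry 1
  0×2+1 = 1 → write 1
  0×2 = 0 → write 0
  0×2 = 0 → write 0
  0×2 = 0 → write 0
  1×2 = 2 → write 0 carry 1
  1×2+1 = 3 → write 1 carry 1
  1×2+1 = 3 → write 1 carry 1
  0×2+1 = 1 → write 1
  0×2 = 0 → write 0
  1×2 = 2 → write 0 carry 1
  1×2+1 = 3 → write 1 carry 1
  remaining carry: 1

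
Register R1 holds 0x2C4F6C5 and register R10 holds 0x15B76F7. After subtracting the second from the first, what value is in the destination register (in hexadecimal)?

0x1697FCE

Subtract column by column in base 16:
  5-7 → E (borrow)
  C-F-1 → C (borrow)
  6-6-1 → F (borrow)
  F-7-1 → 7
  4-B → 9 (borrow)
  C-5-1 → 6
  2-1 → 1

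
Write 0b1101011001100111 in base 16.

Group the bits into nibbles: 1101 0110 0110 0111 → D667.

0xD667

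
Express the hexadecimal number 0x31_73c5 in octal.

Expand each hex digit to 4 bits: 3=0011 1=0001 7=0111 3=0011 c=1100 5=0101.
Group the bits in threes: 001 100 010 111 001 111 000 101 → 14271705.

0o14271705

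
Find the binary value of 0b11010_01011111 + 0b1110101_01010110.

0b1000111110110101

Add column by column in base 2, right to left:
  1+0 = 1
  1+1 = 0 carry 1
  1+1+1 = 1 carry 1
  1+0+1 = 0 carry 1
  1+1+1 = 1 carry 1
  0+0+1 = 1
  1+1 = 0 carry 1
  0+0+1 = 1
  0+1 = 1
  1+0 = 1
  0+1 = 1
  1+0 = 1
  1+1 = 0 carry 1
  0+1+1 = 0 carry 1
  0+1+1 = 0 carry 1
  final carry 1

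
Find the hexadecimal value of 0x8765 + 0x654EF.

Add column by column in base 16, right to left:
  5+F = 4 carry 1
  6+E+1 = 5 carry 1
  7+4+1 = C
  8+5 = D
  0+6 = 6

0x6DC54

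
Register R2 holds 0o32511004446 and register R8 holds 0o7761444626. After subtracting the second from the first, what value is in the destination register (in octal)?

0o22527337620

Subtract column by column in base 8:
  6-6 → 0
  4-2 → 2
  4-6 → 6 (borrow)
  4-4-1 → 7 (borrow)
  0-4-1 → 3 (borrow)
  0-4-1 → 3 (borrow)
  1-1-1 → 7 (borrow)
  1-6-1 → 2 (borrow)
  5-7-1 → 5 (borrow)
  2-7-1 → 2 (borrow)
  3-0-1 → 2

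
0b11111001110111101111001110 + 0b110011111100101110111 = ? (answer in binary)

Add column by column in base 2, right to left:
  0+1 = 1
  1+1 = 0 carry 1
  1+1+1 = 1 carry 1
  1+0+1 = 0 carry 1
  0+1+1 = 0 carry 1
  0+1+1 = 0 carry 1
  1+1+1 = 1 carry 1
  1+0+1 = 0 carry 1
  1+1+1 = 1 carry 1
  1+0+1 = 0 carry 1
  0+0+1 = 1
  1+1 = 0 carry 1
  1+1+1 = 1 carry 1
  1+1+1 = 1 carry 1
  1+1+1 = 1 carry 1
  0+1+1 = 0 carry 1
  1+1+1 = 1 carry 1
  1+0+1 = 0 carry 1
  1+0+1 = 0 carry 1
  0+1+1 = 0 carry 1
  0+1+1 = 0 carry 1
  1+0+1 = 0 carry 1
  1+0+1 = 0 carry 1
  1+0+1 = 0 carry 1
  1+0+1 = 0 carry 1
  1+0+1 = 0 carry 1
  final carry 1

0b100000000010111010101000101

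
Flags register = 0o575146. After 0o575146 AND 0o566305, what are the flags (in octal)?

0o564104

AND each oct digit independently (no carries):
  5&5=5, 7&6=6, 5&6=4, 1&3=1, 4&0=0, 6&5=4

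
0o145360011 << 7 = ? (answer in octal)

7 bits is not a whole number of base-8 digits; in binary: 1100101011110000000001001 << 7 = 11001010111100000000010010000000.

0o31274002200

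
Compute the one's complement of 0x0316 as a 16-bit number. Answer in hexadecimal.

0xFCE9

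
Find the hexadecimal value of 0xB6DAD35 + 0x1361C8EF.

0x1ECF7624

Add column by column in base 16, right to left:
  5+F = 4 carry 1
  3+E+1 = 2 carry 1
  D+8+1 = 6 carry 1
  A+C+1 = 7 carry 1
  D+1+1 = F
  6+6 = C
  B+3 = E
  0+1 = 1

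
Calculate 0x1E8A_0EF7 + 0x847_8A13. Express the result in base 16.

0x26D1990A

Add column by column in base 16, right to left:
  7+3 = A
  F+1 = 0 carry 1
  E+A+1 = 9 carry 1
  0+8+1 = 9
  A+7 = 1 carry 1
  8+4+1 = D
  E+8 = 6 carry 1
  1+0+1 = 2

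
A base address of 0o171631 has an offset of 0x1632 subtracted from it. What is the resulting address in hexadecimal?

0o171631 = 0xf399 in hexadecimal.
Subtract column by column in base 16:
  9-2 → 7
  9-3 → 6
  3-6 → d (borrow)
  f-1-1 → d

0xdd67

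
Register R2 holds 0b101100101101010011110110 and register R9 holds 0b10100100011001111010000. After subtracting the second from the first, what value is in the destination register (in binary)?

0b11000001010000100100110

Subtract column by column in base 2:
  0-0 → 0
  1-0 → 1
  1-0 → 1
  0-0 → 0
  1-1 → 0
  1-0 → 1
  1-1 → 0
  1-1 → 0
  0-1 → 1 (borrow)
  0-1-1 → 0 (borrow)
  1-0-1 → 0
  0-0 → 0
  1-1 → 0
  0-1 → 1 (borrow)
  1-0-1 → 0
  1-0 → 1
  0-0 → 0
  1-1 → 0
  0-0 → 0
  0-0 → 0
  1-1 → 0
  1-0 → 1
  0-1 → 1 (borrow)
  1-0-1 → 0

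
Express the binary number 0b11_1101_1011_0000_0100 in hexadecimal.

0x3db04

Group the bits into nibbles: 0011 1101 1011 0000 0100 → 3db04.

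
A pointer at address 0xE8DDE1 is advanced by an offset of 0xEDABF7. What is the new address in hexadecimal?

0x1D689D8

Add column by column in base 16, right to left:
  1+7 = 8
  E+F = D carry 1
  D+B+1 = 9 carry 1
  D+A+1 = 8 carry 1
  8+D+1 = 6 carry 1
  E+E+1 = D carry 1
  final carry 1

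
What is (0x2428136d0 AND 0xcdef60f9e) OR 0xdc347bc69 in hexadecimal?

0x2428136d0 AND 0xcdef60f9e = 0x042800690.
Then OR with 0xdc347bc69.

0xdc3c7bef9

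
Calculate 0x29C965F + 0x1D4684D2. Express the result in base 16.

0x1FE31B31

Add column by column in base 16, right to left:
  F+2 = 1 carry 1
  5+D+1 = 3 carry 1
  6+4+1 = B
  9+8 = 1 carry 1
  C+6+1 = 3 carry 1
  9+4+1 = E
  2+D = F
  0+1 = 1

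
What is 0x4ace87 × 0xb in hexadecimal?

Multiply each base-16 digit by 11, carrying:
  7×11 = 77 → write d carry 4
  8×11+4 = 92 → write c carry 5
  e×11+5 = 159 → write f carry 9
  c×11+9 = 141 → write d carry 8
  a×11+8 = 118 → write 6 carry 7
  4×11+7 = 51 → write 3 carry 3
  remaining carry: 3

0x336dfcd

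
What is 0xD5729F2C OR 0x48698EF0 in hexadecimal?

OR each hex digit independently (no carries):
  D|4=D, 5|8=D, 7|6=7, 2|9=B, 9|8=9, F|E=F, 2|F=F, C|0=C

0xDD7B9FFC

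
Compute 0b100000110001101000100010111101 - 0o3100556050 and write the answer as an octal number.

0o760726225

0b100000110001101000100010111101 = 0o4061504275 in octal.
Subtract column by column in base 8:
  5-0 → 5
  7-5 → 2
  2-0 → 2
  4-6 → 6 (borrow)
  0-5-1 → 2 (borrow)
  5-5-1 → 7 (borrow)
  1-0-1 → 0
  6-0 → 6
  0-1 → 7 (borrow)
  4-3-1 → 0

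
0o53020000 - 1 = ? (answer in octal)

0o53017777

The trailing 4 digits are 0, so subtracting 1 borrows through: they become 7 and the next digit up decrements.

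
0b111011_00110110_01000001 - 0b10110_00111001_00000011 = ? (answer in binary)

0b1001001111110100111110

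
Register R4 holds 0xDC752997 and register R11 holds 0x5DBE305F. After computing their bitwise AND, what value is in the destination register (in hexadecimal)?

0x5C342017

AND each hex digit independently (no carries):
  D&5=5, C&D=C, 7&B=3, 5&E=4, 2&3=2, 9&0=0, 9&5=1, 7&F=7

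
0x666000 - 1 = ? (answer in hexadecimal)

0x665FFF

The trailing 3 digits are 0, so subtracting 1 borrows through: they become F and the next digit up decrements.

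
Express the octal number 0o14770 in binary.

Each octal digit is 3 bits: 1=001 4=100 7=111 7=111 0=000.

0b1100111111000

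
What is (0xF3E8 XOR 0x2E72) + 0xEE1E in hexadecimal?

0x1CBB8

First 0xF3E8 XOR 0x2E72 = 0xDD9A.
Add column by column in base 16, right to left:
  A+E = 8 carry 1
  9+1+1 = B
  D+E = B carry 1
  D+E+1 = C carry 1
  final carry 1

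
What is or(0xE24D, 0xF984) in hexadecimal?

OR each hex digit independently (no carries):
  E|F=F, 2|9=B, 4|8=C, D|4=D

0xFBCD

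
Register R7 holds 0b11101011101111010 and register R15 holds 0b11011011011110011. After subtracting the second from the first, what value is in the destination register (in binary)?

Subtract column by column in base 2:
  0-1 → 1 (borrow)
  1-1-1 → 1 (borrow)
  0-0-1 → 1 (borrow)
  1-0-1 → 0
  1-1 → 0
  1-1 → 0
  1-1 → 0
  0-1 → 1 (borrow)
  1-0-1 → 0
  1-1 → 0
  1-1 → 0
  0-0 → 0
  1-1 → 0
  0-1 → 1 (borrow)
  1-0-1 → 0
  1-1 → 0
  1-1 → 0

0b10000010000111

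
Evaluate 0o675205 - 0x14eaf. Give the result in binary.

0b100010101111010110

0o675205 = 0b110111101010000101 in binary.
0x14eaf = 0b10100111010101111 in binary.
Subtract column by column in base 2:
  1-1 → 0
  0-1 → 1 (borrow)
  1-1-1 → 1 (borrow)
  0-1-1 → 0 (borrow)
  0-0-1 → 1 (borrow)
  0-1-1 → 0 (borrow)
  0-0-1 → 1 (borrow)
  1-1-1 → 1 (borrow)
  0-0-1 → 1 (borrow)
  1-1-1 → 1 (borrow)
  0-1-1 → 0 (borrow)
  1-1-1 → 1 (borrow)
  1-0-1 → 0
  1-0 → 1
  1-1 → 0
  0-0 → 0
  1-1 → 0
  1-0 → 1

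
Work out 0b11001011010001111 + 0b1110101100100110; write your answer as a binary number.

0b101000000110110101

Add column by column in base 2, right to left:
  1+0 = 1
  1+1 = 0 carry 1
  1+1+1 = 1 carry 1
  1+0+1 = 0 carry 1
  0+0+1 = 1
  0+1 = 1
  0+0 = 0
  1+0 = 1
  0+1 = 1
  1+1 = 0 carry 1
  1+0+1 = 0 carry 1
  0+1+1 = 0 carry 1
  1+0+1 = 0 carry 1
  0+1+1 = 0 carry 1
  0+1+1 = 0 carry 1
  1+1+1 = 1 carry 1
  1+0+1 = 0 carry 1
  final carry 1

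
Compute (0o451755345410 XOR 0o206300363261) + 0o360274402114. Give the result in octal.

0o1237751431005

First 0o451755345410 XOR 0o206300363261 = 0o657455026671.
Add column by column in base 8, right to left:
  1+4 = 5
  7+1 = 0 carry 1
  6+1+1 = 0 carry 1
  6+2+1 = 1 carry 1
  2+0+1 = 3
  0+4 = 4
  5+4 = 1 carry 1
  5+7+1 = 5 carry 1
  4+2+1 = 7
  7+0 = 7
  5+6 = 3 carry 1
  6+3+1 = 2 carry 1
  final carry 1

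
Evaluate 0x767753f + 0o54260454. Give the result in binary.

0b1000000110001101011001101011

0x767753f = 0b111011001110111010100111111 in binary.
0o54260454 = 0b101100010110000100101100 in binary.
Add column by column in base 2, right to left:
  1+0 = 1
  1+0 = 1
  1+1 = 0 carry 1
  1+1+1 = 1 carry 1
  1+0+1 = 0 carry 1
  1+1+1 = 1 carry 1
  0+0+1 = 1
  0+0 = 0
  1+1 = 0 carry 1
  0+0+1 = 1
  1+0 = 1
  0+0 = 0
  1+0 = 1
  1+1 = 0 carry 1
  1+1+1 = 1 carry 1
  0+0+1 = 1
  1+1 = 0 carry 1
  1+0+1 = 0 carry 1
  1+0+1 = 0 carry 1
  0+0+1 = 1
  0+1 = 1
  1+1 = 0 carry 1
  1+0+1 = 0 carry 1
  0+1+1 = 0 carry 1
  1+0+1 = 0 carry 1
  1+0+1 = 0 carry 1
  1+0+1 = 0 carry 1
  final carry 1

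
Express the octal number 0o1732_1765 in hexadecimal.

Each octal digit is 3 bits: 1=001 7=111 3=011 2=010 1=001 7=111 6=110 5=101.
Group the bits into nibbles: 0011 1101 1010 0011 1111 0101 → 3da3f5.

0x3da3f5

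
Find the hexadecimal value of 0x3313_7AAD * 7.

Multiply each base-16 digit by 7, carrying:
  D×7 = 91 → write B carry 5
  A×7+5 = 75 → write B carry 4
  A×7+4 = 74 → write A carry 4
  7×7+4 = 53 → write 5 carry 3
  3×7+3 = 24 → write 8 carry 1
  1×7+1 = 8 → write 8
  3×7 = 21 → write 5 carry 1
  3×7+1 = 22 → write 6 carry 1
  remaining carry: 1

0x165885ABB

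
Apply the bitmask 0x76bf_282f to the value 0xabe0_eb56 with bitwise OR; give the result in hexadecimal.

0xffffeb7f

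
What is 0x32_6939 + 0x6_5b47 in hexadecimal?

0x38c480

Add column by column in base 16, right to left:
  9+7 = 0 carry 1
  3+4+1 = 8
  9+b = 4 carry 1
  6+5+1 = c
  2+6 = 8
  3+0 = 3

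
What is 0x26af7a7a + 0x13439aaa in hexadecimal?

0x39f31524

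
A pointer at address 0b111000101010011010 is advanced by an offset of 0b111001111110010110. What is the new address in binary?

Add column by column in base 2, right to left:
  0+0 = 0
  1+1 = 0 carry 1
  0+1+1 = 0 carry 1
  1+0+1 = 0 carry 1
  1+1+1 = 1 carry 1
  0+0+1 = 1
  0+0 = 0
  1+1 = 0 carry 1
  0+1+1 = 0 carry 1
  1+1+1 = 1 carry 1
  0+1+1 = 0 carry 1
  1+1+1 = 1 carry 1
  0+1+1 = 0 carry 1
  0+0+1 = 1
  0+0 = 0
  1+1 = 0 carry 1
  1+1+1 = 1 carry 1
  1+1+1 = 1 carry 1
  final carry 1

0b1110010101000110000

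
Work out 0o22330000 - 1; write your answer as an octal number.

The trailing 4 digits are 0, so subtracting 1 borrows through: they become 7 and the next digit up decrements.

0o22327777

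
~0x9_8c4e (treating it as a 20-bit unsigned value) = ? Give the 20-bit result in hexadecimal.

Each hex digit d becomes f−d:
  9→6, 8→7, c→3, 4→b, e→1

0x673b1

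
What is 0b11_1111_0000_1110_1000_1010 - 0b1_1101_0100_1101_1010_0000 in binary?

Subtract column by column in base 2:
  0-0 → 0
  1-0 → 1
  0-0 → 0
  1-0 → 1
  0-0 → 0
  0-1 → 1 (borrow)
  0-0-1 → 1 (borrow)
  1-1-1 → 1 (borrow)
  0-1-1 → 0 (borrow)
  1-0-1 → 0
  1-1 → 0
  1-1 → 0
  0-0 → 0
  0-0 → 0
  0-1 → 1 (borrow)
  0-0-1 → 1 (borrow)
  1-1-1 → 1 (borrow)
  1-0-1 → 0
  1-1 → 0
  1-1 → 0
  1-1 → 0
  1-0 → 1

0b1000011100000011101010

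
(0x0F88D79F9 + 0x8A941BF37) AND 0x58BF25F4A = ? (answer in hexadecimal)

0x181C21900

Add column by column in base 16, right to left:
  9+7 = 0 carry 1
  F+3+1 = 3 carry 1
  9+F+1 = 9 carry 1
  7+B+1 = 3 carry 1
  D+1+1 = F
  8+4 = C
  8+9 = 1 carry 1
  F+A+1 = A carry 1
  0+8+1 = 9
Sum = 0x9A1CF3930; now AND with 0x58BF25F4A:
  9&5=1, A&8=8, 1&B=1, C&F=C, F&2=2, 3&5=1, 9&F=9, 3&4=0, 0&A=0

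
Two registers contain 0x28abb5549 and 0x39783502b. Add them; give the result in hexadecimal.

0x6223ea574

Add column by column in base 16, right to left:
  9+b = 4 carry 1
  4+2+1 = 7
  5+0 = 5
  5+5 = a
  b+3 = e
  b+8 = 3 carry 1
  a+7+1 = 2 carry 1
  8+9+1 = 2 carry 1
  2+3+1 = 6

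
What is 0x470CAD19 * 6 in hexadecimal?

0x1AA4C0E96

Multiply each base-16 digit by 6, carrying:
  9×6 = 54 → write 6 carry 3
  1×6+3 = 9 → write 9
  D×6 = 78 → write E carry 4
  A×6+4 = 64 → write 0 carry 4
  C×6+4 = 76 → write C carry 4
  0×6+4 = 4 → write 4
  7×6 = 42 → write A carry 2
  4×6+2 = 26 → write A carry 1
  remaining carry: 1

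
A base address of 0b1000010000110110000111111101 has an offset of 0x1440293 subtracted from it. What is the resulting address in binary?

0b110111111110101111101101010

0x1440293 = 0b1010001000000001010010011 in binary.
Subtract column by column in base 2:
  1-1 → 0
  0-1 → 1 (borrow)
  1-0-1 → 0
  1-0 → 1
  1-1 → 0
  1-0 → 1
  1-0 → 1
  1-1 → 0
  1-0 → 1
  0-1 → 1 (borrow)
  0-0-1 → 1 (borrow)
  0-0-1 → 1 (borrow)
  0-0-1 → 1 (borrow)
  1-0-1 → 0
  1-0 → 1
  0-0 → 0
  1-0 → 1
  1-0 → 1
  0-1 → 1 (borrow)
  0-0-1 → 1 (borrow)
  0-0-1 → 1 (borrow)
  0-0-1 → 1 (borrow)
  1-1-1 → 1 (borrow)
  0-0-1 → 1 (borrow)
  0-1-1 → 0 (borrow)
  0-0-1 → 1 (borrow)
  0-0-1 → 1 (borrow)
  1-0-1 → 0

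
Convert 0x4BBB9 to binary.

0b1001011101110111001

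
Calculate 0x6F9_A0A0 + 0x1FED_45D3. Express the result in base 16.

0x26E6E673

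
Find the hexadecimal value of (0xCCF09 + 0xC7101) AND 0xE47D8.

0x84008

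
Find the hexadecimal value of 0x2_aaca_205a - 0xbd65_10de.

Subtract column by column in base 16:
  a-e → c (borrow)
  5-d-1 → 7 (borrow)
  0-0-1 → f (borrow)
  2-1-1 → 0
  a-5 → 5
  c-6 → 6
  a-d → d (borrow)
  a-b-1 → e (borrow)
  2-0-1 → 1

0x1ed650f7c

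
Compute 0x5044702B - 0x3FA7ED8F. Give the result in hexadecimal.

0x109C829C

Subtract column by column in base 16:
  B-F → C (borrow)
  2-8-1 → 9 (borrow)
  0-D-1 → 2 (borrow)
  7-E-1 → 8 (borrow)
  4-7-1 → C (borrow)
  4-A-1 → 9 (borrow)
  0-F-1 → 0 (borrow)
  5-3-1 → 1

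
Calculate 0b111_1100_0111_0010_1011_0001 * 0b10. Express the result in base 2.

0b111110001110010101100010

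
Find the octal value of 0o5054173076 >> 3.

0o505417307

Shifting right by 3 bits = 1 oct digit: drop the last 1.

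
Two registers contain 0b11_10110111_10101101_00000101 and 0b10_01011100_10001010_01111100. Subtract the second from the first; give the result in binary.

0b1010110110010001010001001

Subtract column by column in base 2:
  1-0 → 1
  0-0 → 0
  1-1 → 0
  0-1 → 1 (borrow)
  0-1-1 → 0 (borrow)
  0-1-1 → 0 (borrow)
  0-1-1 → 0 (borrow)
  0-0-1 → 1 (borrow)
  1-0-1 → 0
  0-1 → 1 (borrow)
  1-0-1 → 0
  1-1 → 0
  0-0 → 0
  1-0 → 1
  0-0 → 0
  1-1 → 0
  1-0 → 1
  1-0 → 1
  1-1 → 0
  0-1 → 1 (borrow)
  1-1-1 → 1 (borrow)
  1-0-1 → 0
  0-1 → 1 (borrow)
  1-0-1 → 0
  1-0 → 1
  1-1 → 0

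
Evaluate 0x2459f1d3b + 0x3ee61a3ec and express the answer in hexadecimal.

0x63400c127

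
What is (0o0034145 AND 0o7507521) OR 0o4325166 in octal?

0o4325167

0o0034145 AND 0o7507521 = 0o0004101.
Then OR with 0o4325166.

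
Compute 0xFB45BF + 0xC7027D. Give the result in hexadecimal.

Add column by column in base 16, right to left:
  F+D = C carry 1
  B+7+1 = 3 carry 1
  5+2+1 = 8
  4+0 = 4
  B+7 = 2 carry 1
  F+C+1 = C carry 1
  final carry 1

0x1C2483C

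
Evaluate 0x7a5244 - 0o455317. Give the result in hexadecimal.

0x77f775

0o455317 = 0x25acf in hexadecimal.
Subtract column by column in base 16:
  4-f → 5 (borrow)
  4-c-1 → 7 (borrow)
  2-a-1 → 7 (borrow)
  5-5-1 → f (borrow)
  a-2-1 → 7
  7-0 → 7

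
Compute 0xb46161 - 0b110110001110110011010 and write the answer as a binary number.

0xb46161 = 0b101101000110000101100001 in binary.
Subtract column by column in base 2:
  1-0 → 1
  0-1 → 1 (borrow)
  0-0-1 → 1 (borrow)
  0-1-1 → 0 (borrow)
  0-1-1 → 0 (borrow)
  1-0-1 → 0
  1-0 → 1
  0-1 → 1 (borrow)
  1-1-1 → 1 (borrow)
  0-0-1 → 1 (borrow)
  0-1-1 → 0 (borrow)
  0-1-1 → 0 (borrow)
  0-1-1 → 0 (borrow)
  1-0-1 → 0
  1-0 → 1
  0-0 → 0
  0-1 → 1 (borrow)
  0-1-1 → 0 (borrow)
  1-0-1 → 0
  0-1 → 1 (borrow)
  1-1-1 → 1 (borrow)
  1-0-1 → 0
  0-0 → 0
  1-0 → 1

0b100110010100001111000111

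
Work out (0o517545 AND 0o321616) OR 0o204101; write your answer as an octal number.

0o305505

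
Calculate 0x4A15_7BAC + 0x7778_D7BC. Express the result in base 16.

Add column by column in base 16, right to left:
  C+C = 8 carry 1
  A+B+1 = 6 carry 1
  B+7+1 = 3 carry 1
  7+D+1 = 5 carry 1
  5+8+1 = E
  1+7 = 8
  A+7 = 1 carry 1
  4+7+1 = C

0xC18E5368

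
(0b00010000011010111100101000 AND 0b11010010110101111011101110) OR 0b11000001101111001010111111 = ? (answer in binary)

0b00010000011010111100101000 AND 0b11010010110101111011101110 = 0b00010000010000111000101000.
Then OR with 0b11000001101111001010111111.

0b11010001111111111010111111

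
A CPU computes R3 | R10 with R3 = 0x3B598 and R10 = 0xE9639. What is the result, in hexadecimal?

OR each hex digit independently (no carries):
  3|E=F, B|9=B, 5|6=7, 9|3=B, 8|9=9

0xFB7B9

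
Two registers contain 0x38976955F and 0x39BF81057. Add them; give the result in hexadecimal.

0x7256EA5B6

Add column by column in base 16, right to left:
  F+7 = 6 carry 1
  5+5+1 = B
  5+0 = 5
  9+1 = A
  6+8 = E
  7+F = 6 carry 1
  9+B+1 = 5 carry 1
  8+9+1 = 2 carry 1
  3+3+1 = 7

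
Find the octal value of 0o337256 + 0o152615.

Add column by column in base 8, right to left:
  6+5 = 3 carry 1
  5+1+1 = 7
  2+6 = 0 carry 1
  7+2+1 = 2 carry 1
  3+5+1 = 1 carry 1
  3+1+1 = 5

0o512073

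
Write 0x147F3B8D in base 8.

0o2437635615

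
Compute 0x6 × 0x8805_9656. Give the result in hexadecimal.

0x330218604

Multiply each base-16 digit by 6, carrying:
  6×6 = 36 → write 4 carry 2
  5×6+2 = 32 → write 0 carry 2
  6×6+2 = 38 → write 6 carry 2
  9×6+2 = 56 → write 8 carry 3
  5×6+3 = 33 → write 1 carry 2
  0×6+2 = 2 → write 2
  8×6 = 48 → write 0 carry 3
  8×6+3 = 51 → write 3 carry 3
  remaining carry: 3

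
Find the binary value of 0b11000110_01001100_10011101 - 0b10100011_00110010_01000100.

0b1000110001101001011001

Subtract column by column in base 2:
  1-0 → 1
  0-0 → 0
  1-1 → 0
  1-0 → 1
  1-0 → 1
  0-0 → 0
  0-1 → 1 (borrow)
  1-0-1 → 0
  0-0 → 0
  0-1 → 1 (borrow)
  1-0-1 → 0
  1-0 → 1
  0-1 → 1 (borrow)
  0-1-1 → 0 (borrow)
  1-0-1 → 0
  0-0 → 0
  0-1 → 1 (borrow)
  1-1-1 → 1 (borrow)
  1-0-1 → 0
  0-0 → 0
  0-0 → 0
  0-1 → 1 (borrow)
  1-0-1 → 0
  1-1 → 0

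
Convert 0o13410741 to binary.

0b1011100001000111100001

Each octal digit is 3 bits: 1=001 3=011 4=100 1=001 0=000 7=111 4=100 1=001.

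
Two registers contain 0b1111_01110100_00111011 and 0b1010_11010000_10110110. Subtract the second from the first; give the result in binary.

0b1001010001110000101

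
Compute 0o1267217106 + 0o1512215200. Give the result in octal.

0o3001434306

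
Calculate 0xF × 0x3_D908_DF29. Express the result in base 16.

0x39B7851367

Multiply each base-16 digit by 15, carrying:
  9×15 = 135 → write 7 carry 8
  2×15+8 = 38 → write 6 carry 2
  F×15+2 = 227 → write 3 carry 14
  D×15+14 = 209 → write 1 carry 13
  8×15+13 = 133 → write 5 carry 8
  0×15+8 = 8 → write 8
  9×15 = 135 → write 7 carry 8
  D×15+8 = 203 → write B carry 12
  3×15+12 = 57 → write 9 carry 3
  remaining carry: 3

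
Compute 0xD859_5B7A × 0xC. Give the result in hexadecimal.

Multiply each base-16 digit by 12, carrying:
  A×12 = 120 → write 8 carry 7
  7×12+7 = 91 → write B carry 5
  B×12+5 = 137 → write 9 carry 8
  5×12+8 = 68 → write 4 carry 4
  9×12+4 = 112 → write 0 carry 7
  5×12+7 = 67 → write 3 carry 4
  8×12+4 = 100 → write 4 carry 6
  D×12+6 = 162 → write 2 carry 10
  remaining carry: A

0xA243049B8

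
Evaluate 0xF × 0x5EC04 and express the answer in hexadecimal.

Multiply each base-16 digit by 15, carrying:
  4×15 = 60 → write C carry 3
  0×15+3 = 3 → write 3
  C×15 = 180 → write 4 carry 11
  E×15+11 = 221 → write D carry 13
  5×15+13 = 88 → write 8 carry 5
  remaining carry: 5

0x58D43C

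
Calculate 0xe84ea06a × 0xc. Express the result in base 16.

0xae3af84f8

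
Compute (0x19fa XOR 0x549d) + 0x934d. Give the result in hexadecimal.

0xe0b4

First 0x19fa XOR 0x549d = 0x4d67.
Add column by column in base 16, right to left:
  7+d = 4 carry 1
  6+4+1 = b
  d+3 = 0 carry 1
  4+9+1 = e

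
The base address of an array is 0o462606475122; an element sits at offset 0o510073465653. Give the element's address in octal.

Add column by column in base 8, right to left:
  2+3 = 5
  2+5 = 7
  1+6 = 7
  5+5 = 2 carry 1
  7+6+1 = 6 carry 1
  4+4+1 = 1 carry 1
  6+3+1 = 2 carry 1
  0+7+1 = 0 carry 1
  6+0+1 = 7
  2+0 = 2
  6+1 = 7
  4+5 = 1 carry 1
  final carry 1

0o1172702162775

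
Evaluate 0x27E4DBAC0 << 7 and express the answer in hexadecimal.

7 bits is not a whole number of base-16 digits; in binary: 1001111110010011011011101011000000 << 7 = 10011111100100110110111010110000000000000.

0x13F26DD6000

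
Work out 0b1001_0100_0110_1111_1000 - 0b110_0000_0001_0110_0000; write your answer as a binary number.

0b110100010110011000

Subtract column by column in base 2:
  0-0 → 0
  0-0 → 0
  0-0 → 0
  1-0 → 1
  1-0 → 1
  1-1 → 0
  1-1 → 0
  1-0 → 1
  0-1 → 1 (borrow)
  1-0-1 → 0
  1-0 → 1
  0-0 → 0
  0-0 → 0
  0-0 → 0
  1-0 → 1
  0-0 → 0
  1-0 → 1
  0-1 → 1 (borrow)
  0-1-1 → 0 (borrow)
  1-0-1 → 0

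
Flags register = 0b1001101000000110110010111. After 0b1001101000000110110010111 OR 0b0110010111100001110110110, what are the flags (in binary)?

OR bit by bit (1 where either bit is 1):
  1001101000000110110010111
| 0110010111100001110110110
= 1111111111100111110110111

0b1111111111100111110110111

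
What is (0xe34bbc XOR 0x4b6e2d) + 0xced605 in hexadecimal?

0x176fb96

First 0xe34bbc XOR 0x4b6e2d = 0xa82591.
Add column by column in base 16, right to left:
  1+5 = 6
  9+0 = 9
  5+6 = b
  2+d = f
  8+e = 6 carry 1
  a+c+1 = 7 carry 1
  final carry 1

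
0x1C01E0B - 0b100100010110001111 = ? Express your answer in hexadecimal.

0x1BDD87C

0b100100010110001111 = 0x2458F in hexadecimal.
Subtract column by column in base 16:
  B-F → C (borrow)
  0-8-1 → 7 (borrow)
  E-5-1 → 8
  1-4 → D (borrow)
  0-2-1 → D (borrow)
  C-0-1 → B
  1-0 → 1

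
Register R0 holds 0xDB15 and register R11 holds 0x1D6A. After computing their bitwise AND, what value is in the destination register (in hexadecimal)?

AND each hex digit independently (no carries):
  D&1=1, B&D=9, 1&6=0, 5&A=0

0x1900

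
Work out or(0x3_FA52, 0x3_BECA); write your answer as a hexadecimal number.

0x3FEDA

OR each hex digit independently (no carries):
  3|3=3, F|B=F, A|E=E, 5|C=D, 2|A=A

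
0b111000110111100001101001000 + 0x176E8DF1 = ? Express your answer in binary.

0b11110100010100101000100111001

0x176E8DF1 = 0b10111011011101000110111110001 in binary.
Add column by column in base 2, right to left:
  0+1 = 1
  0+0 = 0
  0+0 = 0
  1+0 = 1
  0+1 = 1
  0+1 = 1
  1+1 = 0 carry 1
  0+1+1 = 0 carry 1
  1+1+1 = 1 carry 1
  1+0+1 = 0 carry 1
  0+1+1 = 0 carry 1
  0+1+1 = 0 carry 1
  0+0+1 = 1
  0+0 = 0
  1+0 = 1
  1+1 = 0 carry 1
  1+0+1 = 0 carry 1
  1+1+1 = 1 carry 1
  0+1+1 = 0 carry 1
  1+1+1 = 1 carry 1
  1+0+1 = 0 carry 1
  0+1+1 = 0 carry 1
  0+1+1 = 0 carry 1
  0+0+1 = 1
  1+1 = 0 carry 1
  1+1+1 = 1 carry 1
  1+1+1 = 1 carry 1
  0+0+1 = 1
  0+1 = 1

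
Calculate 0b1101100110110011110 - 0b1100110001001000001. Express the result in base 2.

0b110101101011101

Subtract column by column in base 2:
  0-1 → 1 (borrow)
  1-0-1 → 0
  1-0 → 1
  1-0 → 1
  1-0 → 1
  0-0 → 0
  0-1 → 1 (borrow)
  1-0-1 → 0
  1-0 → 1
  0-1 → 1 (borrow)
  1-0-1 → 0
  1-0 → 1
  0-0 → 0
  0-1 → 1 (borrow)
  1-1-1 → 1 (borrow)
  1-0-1 → 0
  0-0 → 0
  1-1 → 0
  1-1 → 0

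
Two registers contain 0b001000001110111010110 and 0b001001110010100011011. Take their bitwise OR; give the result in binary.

OR bit by bit (1 where either bit is 1):
  001000001110111010110
| 001001110010100011011
= 001001111110111011111

0b001001111110111011111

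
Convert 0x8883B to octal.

0o2104073

Expand each hex digit to 4 bits: 8=1000 8=1000 8=1000 3=0011 B=1011.
Group the bits in threes: 010 001 000 100 000 111 011 → 2104073.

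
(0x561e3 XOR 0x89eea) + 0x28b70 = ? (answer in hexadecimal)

0x108a79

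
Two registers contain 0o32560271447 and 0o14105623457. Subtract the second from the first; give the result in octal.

Subtract column by column in base 8:
  7-7 → 0
  4-5 → 7 (borrow)
  4-4-1 → 7 (borrow)
  1-3-1 → 5 (borrow)
  7-2-1 → 4
  2-6 → 4 (borrow)
  0-5-1 → 2 (borrow)
  6-0-1 → 5
  5-1 → 4
  2-4 → 6 (borrow)
  3-1-1 → 1

0o16452445770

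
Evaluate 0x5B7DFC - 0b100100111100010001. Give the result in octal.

0o26227353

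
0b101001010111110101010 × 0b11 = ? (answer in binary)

Multiply each base-2 digit by 3, carrying:
  0×3 = 0 → write 0
  1×3 = 3 → write 1 carry 1
  0×3+1 = 1 → write 1
  1×3 = 3 → write 1 carry 1
  0×3+1 = 1 → write 1
  1×3 = 3 → write 1 carry 1
  0×3+1 = 1 → write 1
  1×3 = 3 → write 1 carry 1
  1×3+1 = 4 → write 0 carry 2
  1×3+2 = 5 → write 1 carry 2
  1×3+2 = 5 → write 1 carry 2
  1×3+2 = 5 → write 1 carry 2
  0×3+2 = 2 → write 0 carry 1
  1×3+1 = 4 → write 0 carry 2
  0×3+2 = 2 → write 0 carry 1
  1×3+1 = 4 → write 0 carry 2
  0×3+2 = 2 → write 0 carry 1
  0×3+1 = 1 → write 1
  1×3 = 3 → write 1 carry 1
  0×3+1 = 1 → write 1
  1×3 = 3 → write 1 carry 1
  remaining carry: 1

0b1111100000111011111110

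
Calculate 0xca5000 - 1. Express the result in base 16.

The trailing 3 digits are 0, so subtracting 1 borrows through: they become F and the next digit up decrements.

0xca4fff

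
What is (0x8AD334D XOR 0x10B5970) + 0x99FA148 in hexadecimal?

0x13460B85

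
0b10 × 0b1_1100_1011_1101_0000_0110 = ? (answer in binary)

0b1110010111101000001100

Multiply each base-2 digit by 2, carrying:
  0×2 = 0 → write 0
  1×2 = 2 → write 0 carry 1
  1×2+1 = 3 → write 1 carry 1
  0×2+1 = 1 → write 1
  0×2 = 0 → write 0
  0×2 = 0 → write 0
  0×2 = 0 → write 0
  0×2 = 0 → write 0
  1×2 = 2 → write 0 carry 1
  0×2+1 = 1 → write 1
  1×2 = 2 → write 0 carry 1
  1×2+1 = 3 → write 1 carry 1
  1×2+1 = 3 → write 1 carry 1
  1×2+1 = 3 → write 1 carry 1
  0×2+1 = 1 → write 1
  1×2 = 2 → write 0 carry 1
  0×2+1 = 1 → write 1
  0×2 = 0 → write 0
  1×2 = 2 → write 0 carry 1
  1×2+1 = 3 → write 1 carry 1
  1×2+1 = 3 → write 1 carry 1
  remaining carry: 1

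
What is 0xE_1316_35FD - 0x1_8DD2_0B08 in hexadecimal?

Subtract column by column in base 16:
  D-8 → 5
  F-0 → F
  5-B → A (borrow)
  3-0-1 → 2
  6-2 → 4
  1-D → 4 (borrow)
  3-D-1 → 5 (borrow)
  1-8-1 → 8 (borrow)
  E-1-1 → C

0xC85442AF5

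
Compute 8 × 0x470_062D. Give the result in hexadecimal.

0x23803168

Multiply each base-16 digit by 8, carrying:
  D×8 = 104 → write 8 carry 6
  2×8+6 = 22 → write 6 carry 1
  6×8+1 = 49 → write 1 carry 3
  0×8+3 = 3 → write 3
  0×8 = 0 → write 0
  7×8 = 56 → write 8 carry 3
  4×8+3 = 35 → write 3 carry 2
  remaining carry: 2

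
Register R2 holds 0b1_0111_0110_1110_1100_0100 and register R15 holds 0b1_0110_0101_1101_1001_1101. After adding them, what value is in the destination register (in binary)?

0b1011011100110001100001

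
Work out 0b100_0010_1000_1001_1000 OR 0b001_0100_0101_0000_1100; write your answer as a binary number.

OR bit by bit (1 where either bit is 1):
  1000010100010011000
| 0010100010100001100
= 1010110110110011100

0b1010110110110011100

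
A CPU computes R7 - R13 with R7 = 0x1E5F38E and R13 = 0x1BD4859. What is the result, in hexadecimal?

0x28AB35

Subtract column by column in base 16:
  E-9 → 5
  8-5 → 3
  3-8 → B (borrow)
  F-4-1 → A
  5-D → 8 (borrow)
  E-B-1 → 2
  1-1 → 0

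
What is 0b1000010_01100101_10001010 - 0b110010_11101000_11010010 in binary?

Subtract column by column in base 2:
  0-0 → 0
  1-1 → 0
  0-0 → 0
  1-0 → 1
  0-1 → 1 (borrow)
  0-0-1 → 1 (borrow)
  0-1-1 → 0 (borrow)
  1-1-1 → 1 (borrow)
  1-0-1 → 0
  0-0 → 0
  1-0 → 1
  0-1 → 1 (borrow)
  0-0-1 → 1 (borrow)
  1-1-1 → 1 (borrow)
  1-1-1 → 1 (borrow)
  0-1-1 → 0 (borrow)
  0-0-1 → 1 (borrow)
  1-1-1 → 1 (borrow)
  0-0-1 → 1 (borrow)
  0-0-1 → 1 (borrow)
  0-1-1 → 0 (borrow)
  0-1-1 → 0 (borrow)
  1-0-1 → 0

0b11110111110010111000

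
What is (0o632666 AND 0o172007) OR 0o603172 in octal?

0o633176

0o632666 AND 0o172007 = 0o032006.
Then OR with 0o603172.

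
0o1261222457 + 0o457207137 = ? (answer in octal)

0o1740431616

Add column by column in base 8, right to left:
  7+7 = 6 carry 1
  5+3+1 = 1 carry 1
  4+1+1 = 6
  2+7 = 1 carry 1
  2+0+1 = 3
  2+2 = 4
  1+7 = 0 carry 1
  6+5+1 = 4 carry 1
  2+4+1 = 7
  1+0 = 1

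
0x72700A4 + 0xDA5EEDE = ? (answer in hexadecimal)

0x14CCEF82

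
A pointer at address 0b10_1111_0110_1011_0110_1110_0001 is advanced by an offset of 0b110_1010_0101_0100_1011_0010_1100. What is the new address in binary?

0b1001100111000000001000001101

Add column by column in base 2, right to left:
  1+0 = 1
  0+0 = 0
  0+1 = 1
  0+1 = 1
  0+0 = 0
  1+1 = 0 carry 1
  1+0+1 = 0 carry 1
  1+0+1 = 0 carry 1
  0+1+1 = 0 carry 1
  1+1+1 = 1 carry 1
  1+0+1 = 0 carry 1
  0+1+1 = 0 carry 1
  1+0+1 = 0 carry 1
  1+0+1 = 0 carry 1
  0+1+1 = 0 carry 1
  1+0+1 = 0 carry 1
  0+1+1 = 0 carry 1
  1+0+1 = 0 carry 1
  1+1+1 = 1 carry 1
  0+0+1 = 1
  1+0 = 1
  1+1 = 0 carry 1
  1+0+1 = 0 carry 1
  1+1+1 = 1 carry 1
  0+0+1 = 1
  1+1 = 0 carry 1
  0+1+1 = 0 carry 1
  final carry 1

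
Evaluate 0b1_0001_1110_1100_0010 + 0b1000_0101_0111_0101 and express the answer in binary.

Add column by column in base 2, right to left:
  0+1 = 1
  1+0 = 1
  0+1 = 1
  0+0 = 0
  0+1 = 1
  0+1 = 1
  1+1 = 0 carry 1
  1+0+1 = 0 carry 1
  0+1+1 = 0 carry 1
  1+0+1 = 0 carry 1
  1+1+1 = 1 carry 1
  1+0+1 = 0 carry 1
  1+0+1 = 0 carry 1
  0+0+1 = 1
  0+0 = 0
  0+1 = 1
  1+0 = 1

0b11010010000110111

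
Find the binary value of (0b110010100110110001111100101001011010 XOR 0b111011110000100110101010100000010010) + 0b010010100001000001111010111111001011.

First 0b110010100110110001111100101001011010 XOR 0b111011110000100110101010100000010010 = 0b001001010110010111010110001001001000.
Add column by column in base 2, right to left:
  0+1 = 1
  0+1 = 1
  0+0 = 0
  1+1 = 0 carry 1
  0+0+1 = 1
  0+0 = 0
  1+1 = 0 carry 1
  0+1+1 = 0 carry 1
  0+1+1 = 0 carry 1
  1+1+1 = 1 carry 1
  0+1+1 = 0 carry 1
  0+1+1 = 0 carry 1
  0+0+1 = 1
  1+1 = 0 carry 1
  1+0+1 = 0 carry 1
  0+1+1 = 0 carry 1
  1+1+1 = 1 carry 1
  0+1+1 = 0 carry 1
  1+1+1 = 1 carry 1
  1+0+1 = 0 carry 1
  1+0+1 = 0 carry 1
  0+0+1 = 1
  1+0 = 1
  0+0 = 0
  0+1 = 1
  1+0 = 1
  1+0 = 1
  0+0 = 0
  1+0 = 1
  0+1 = 1
  1+0 = 1
  0+1 = 1
  0+0 = 0
  1+0 = 1
  0+1 = 1

0b11011110111011001010001001000010011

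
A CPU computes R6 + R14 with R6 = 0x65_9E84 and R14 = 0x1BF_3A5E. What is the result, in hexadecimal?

0x224D8E2

Add column by column in base 16, right to left:
  4+E = 2 carry 1
  8+5+1 = E
  E+A = 8 carry 1
  9+3+1 = D
  5+F = 4 carry 1
  6+B+1 = 2 carry 1
  0+1+1 = 2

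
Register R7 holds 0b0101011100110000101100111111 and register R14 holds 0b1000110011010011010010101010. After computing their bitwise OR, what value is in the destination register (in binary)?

0b1101111111110011111110111111

OR bit by bit (1 where either bit is 1):
  0101011100110000101100111111
| 1000110011010011010010101010
= 1101111111110011111110111111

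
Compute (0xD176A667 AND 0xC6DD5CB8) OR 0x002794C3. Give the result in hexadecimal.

0xD176A667 AND 0xC6DD5CB8 = 0xC0540420.
Then OR with 0x002794C3.

0xC07794E3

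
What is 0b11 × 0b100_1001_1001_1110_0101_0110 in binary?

0b110111001101101100000010

Multiply each base-2 digit by 3, carrying:
  0×3 = 0 → write 0
  1×3 = 3 → write 1 carry 1
  1×3+1 = 4 → write 0 carry 2
  0×3+2 = 2 → write 0 carry 1
  1×3+1 = 4 → write 0 carry 2
  0×3+2 = 2 → write 0 carry 1
  1×3+1 = 4 → write 0 carry 2
  0×3+2 = 2 → write 0 carry 1
  0×3+1 = 1 → write 1
  1×3 = 3 → write 1 carry 1
  1×3+1 = 4 → write 0 carry 2
  1×3+2 = 5 → write 1 carry 2
  1×3+2 = 5 → write 1 carry 2
  0×3+2 = 2 → write 0 carry 1
  0×3+1 = 1 → write 1
  1×3 = 3 → write 1 carry 1
  1×3+1 = 4 → write 0 carry 2
  0×3+2 = 2 → write 0 carry 1
  0×3+1 = 1 → write 1
  1×3 = 3 → write 1 carry 1
  0×3+1 = 1 → write 1
  0×3 = 0 → write 0
  1×3 = 3 → write 1 carry 1
  remaining carry: 1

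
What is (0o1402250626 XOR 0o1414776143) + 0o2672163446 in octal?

0o2710712433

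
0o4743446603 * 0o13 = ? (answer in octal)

0o66307252241

Multiply each base-8 digit by 11, carrying:
  3×11 = 33 → write 1 carry 4
  0×11+4 = 4 → write 4
  6×11 = 66 → write 2 carry 8
  6×11+8 = 74 → write 2 carry 9
  4×11+9 = 53 → write 5 carry 6
  4×11+6 = 50 → write 2 carry 6
  3×11+6 = 39 → write 7 carry 4
  4×11+4 = 48 → write 0 carry 6
  7×11+6 = 83 → write 3 carry 10
  4×11+10 = 54 → write 6 carry 6
  remaining carry: 6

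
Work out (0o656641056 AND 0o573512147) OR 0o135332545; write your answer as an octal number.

0o577732547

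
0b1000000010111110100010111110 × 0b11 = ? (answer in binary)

0b11000001000111011101000111010

Multiply each base-2 digit by 3, carrying:
  0×3 = 0 → write 0
  1×3 = 3 → write 1 carry 1
  1×3+1 = 4 → write 0 carry 2
  1×3+2 = 5 → write 1 carry 2
  1×3+2 = 5 → write 1 carry 2
  1×3+2 = 5 → write 1 carry 2
  0×3+2 = 2 → write 0 carry 1
  1×3+1 = 4 → write 0 carry 2
  0×3+2 = 2 → write 0 carry 1
  0×3+1 = 1 → write 1
  0×3 = 0 → write 0
  1×3 = 3 → write 1 carry 1
  0×3+1 = 1 → write 1
  1×3 = 3 → write 1 carry 1
  1×3+1 = 4 → write 0 carry 2
  1×3+2 = 5 → write 1 carry 2
  1×3+2 = 5 → write 1 carry 2
  1×3+2 = 5 → write 1 carry 2
  0×3+2 = 2 → write 0 carry 1
  1×3+1 = 4 → write 0 carry 2
  0×3+2 = 2 → write 0 carry 1
  0×3+1 = 1 → write 1
  0×3 = 0 → write 0
  0×3 = 0 → write 0
  0×3 = 0 → write 0
  0×3 = 0 → write 0
  0×3 = 0 → write 0
  1×3 = 3 → write 1 carry 1
  remaining carry: 1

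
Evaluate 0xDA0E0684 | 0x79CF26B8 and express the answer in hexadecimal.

OR each hex digit independently (no carries):
  D|7=F, A|9=B, 0|C=C, E|F=F, 0|2=2, 6|6=6, 8|B=B, 4|8=C

0xFBCF26BC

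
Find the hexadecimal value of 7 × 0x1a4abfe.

Multiply each base-16 digit by 7, carrying:
  e×7 = 98 → write 2 carry 6
  f×7+6 = 111 → write f carry 6
  b×7+6 = 83 → write 3 carry 5
  a×7+5 = 75 → write b carry 4
  4×7+4 = 32 → write 0 carry 2
  a×7+2 = 72 → write 8 carry 4
  1×7+4 = 11 → write b

0xb80b3f2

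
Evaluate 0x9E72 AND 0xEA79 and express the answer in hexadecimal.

0x8A70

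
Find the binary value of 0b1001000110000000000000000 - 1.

The trailing 16 digits are 0, so subtracting 1 borrows through: they become 1 and the next digit up decrements.

0b1001000101111111111111111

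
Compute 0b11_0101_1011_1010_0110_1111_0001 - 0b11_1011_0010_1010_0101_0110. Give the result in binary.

Subtract column by column in base 2:
  1-0 → 1
  0-1 → 1 (borrow)
  0-1-1 → 0 (borrow)
  0-0-1 → 1 (borrow)
  1-1-1 → 1 (borrow)
  1-0-1 → 0
  1-1 → 0
  1-0 → 1
  0-0 → 0
  1-1 → 0
  1-0 → 1
  0-1 → 1 (borrow)
  0-0-1 → 1 (borrow)
  1-1-1 → 1 (borrow)
  0-0-1 → 1 (borrow)
  1-0-1 → 0
  1-1 → 0
  1-1 → 0
  0-0 → 0
  1-1 → 0
  1-1 → 0
  0-1 → 1 (borrow)
  1-0-1 → 0
  0-0 → 0
  1-0 → 1
  1-0 → 1

0b11001000000111110010011011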